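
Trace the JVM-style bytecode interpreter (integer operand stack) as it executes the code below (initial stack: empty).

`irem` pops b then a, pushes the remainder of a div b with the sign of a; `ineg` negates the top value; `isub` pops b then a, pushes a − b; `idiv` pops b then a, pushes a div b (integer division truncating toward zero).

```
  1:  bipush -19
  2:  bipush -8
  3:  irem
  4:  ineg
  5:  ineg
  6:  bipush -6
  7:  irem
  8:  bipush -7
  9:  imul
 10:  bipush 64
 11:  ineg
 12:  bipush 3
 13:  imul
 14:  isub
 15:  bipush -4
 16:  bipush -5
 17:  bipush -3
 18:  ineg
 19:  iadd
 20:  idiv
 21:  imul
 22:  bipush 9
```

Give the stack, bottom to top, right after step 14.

[213]

bipush -19 → [-19]
bipush -8  → [-19, -8]
irem       → [-3]
ineg       → [3]
ineg       → [-3]
bipush -6  → [-3, -6]
irem       → [-3]
bipush -7  → [-3, -7]
imul       → [21]
bipush 64  → [21, 64]
ineg       → [21, -64]
bipush 3   → [21, -64, 3]
imul       → [21, -192]
isub       → [213]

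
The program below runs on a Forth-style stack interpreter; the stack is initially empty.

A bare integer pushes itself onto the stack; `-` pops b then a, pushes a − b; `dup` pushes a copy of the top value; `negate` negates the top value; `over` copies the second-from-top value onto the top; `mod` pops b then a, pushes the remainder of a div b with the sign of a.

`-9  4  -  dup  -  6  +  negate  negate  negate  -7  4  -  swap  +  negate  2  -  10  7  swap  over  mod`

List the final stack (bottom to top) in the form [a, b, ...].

[15, 7, 3]

-9     : -9
4      : -9 4
-      : -13
dup    : -13 -13
-      : 0
6      : 0 6
+      : 6
negate : -6
negate : 6
negate : -6
-7     : -6 -7
4      : -6 -7 4
-      : -6 -11
swap   : -11 -6
+      : -17
negate : 17
2      : 17 2
-      : 15
10     : 15 10
7      : 15 10 7
swap   : 15 7 10
over   : 15 7 10 7
mod    : 15 7 3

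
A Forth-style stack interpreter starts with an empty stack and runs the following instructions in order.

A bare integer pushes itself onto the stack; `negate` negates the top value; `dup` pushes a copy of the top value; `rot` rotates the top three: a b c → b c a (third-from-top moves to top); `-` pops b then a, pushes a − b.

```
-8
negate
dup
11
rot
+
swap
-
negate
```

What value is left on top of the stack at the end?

-8      -8
negate  8
dup     8 8
11      8 8 11
rot     8 11 8
+       8 19
swap    19 8
-       11
negate  -11

-11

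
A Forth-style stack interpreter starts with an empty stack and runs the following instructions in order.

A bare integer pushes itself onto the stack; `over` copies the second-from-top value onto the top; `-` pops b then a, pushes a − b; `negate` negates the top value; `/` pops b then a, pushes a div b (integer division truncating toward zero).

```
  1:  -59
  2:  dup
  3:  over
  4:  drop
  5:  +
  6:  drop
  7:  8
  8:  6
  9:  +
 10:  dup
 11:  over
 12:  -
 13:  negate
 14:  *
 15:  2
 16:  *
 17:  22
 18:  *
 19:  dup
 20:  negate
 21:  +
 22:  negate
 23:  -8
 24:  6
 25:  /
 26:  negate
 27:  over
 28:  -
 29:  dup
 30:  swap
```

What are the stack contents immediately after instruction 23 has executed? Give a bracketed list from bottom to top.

-59    → [-59]
dup    → [-59, -59]
over   → [-59, -59, -59]
drop   → [-59, -59]
+      → [-118]
drop   → []
8      → [8]
6      → [8, 6]
+      → [14]
dup    → [14, 14]
over   → [14, 14, 14]
-      → [14, 0]
negate → [14, 0]
*      → [0]
2      → [0, 2]
*      → [0]
22     → [0, 22]
*      → [0]
dup    → [0, 0]
negate → [0, 0]
+      → [0]
negate → [0]
-8     → [0, -8]

[0, -8]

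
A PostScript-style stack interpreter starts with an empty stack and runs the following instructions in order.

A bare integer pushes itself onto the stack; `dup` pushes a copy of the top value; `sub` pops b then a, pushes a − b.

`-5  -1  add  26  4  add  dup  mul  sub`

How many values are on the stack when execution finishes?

1

-5  -> -5
-1  -> -5 -1
add -> -6
26  -> -6 26
4   -> -6 26 4
add -> -6 30
dup -> -6 30 30
mul -> -6 900
sub -> -906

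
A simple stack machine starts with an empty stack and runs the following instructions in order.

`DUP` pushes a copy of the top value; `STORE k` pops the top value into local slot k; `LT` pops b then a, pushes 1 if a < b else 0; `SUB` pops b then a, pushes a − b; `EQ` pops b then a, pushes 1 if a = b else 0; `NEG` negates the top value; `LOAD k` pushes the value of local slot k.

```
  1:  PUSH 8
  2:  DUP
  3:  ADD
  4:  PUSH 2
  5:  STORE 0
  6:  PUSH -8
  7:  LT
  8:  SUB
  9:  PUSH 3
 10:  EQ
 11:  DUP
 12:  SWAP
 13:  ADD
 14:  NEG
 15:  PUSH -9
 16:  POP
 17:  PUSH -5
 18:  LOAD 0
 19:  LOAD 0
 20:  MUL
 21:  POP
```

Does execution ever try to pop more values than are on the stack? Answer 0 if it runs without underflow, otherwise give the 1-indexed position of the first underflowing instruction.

PUSH 8  : 8
DUP     : 8 8
ADD     : 16
PUSH 2  : 16 2
STORE 0 : 16
PUSH -8 : 16 -8
LT      : 0
SUB  — needs 2 operands, stack has 1 → underflow

8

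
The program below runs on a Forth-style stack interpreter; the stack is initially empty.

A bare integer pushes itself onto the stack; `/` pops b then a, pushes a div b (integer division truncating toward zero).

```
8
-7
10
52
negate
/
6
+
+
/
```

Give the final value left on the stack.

-8

8      : [8]
-7     : [8, -7]
10     : [8, -7, 10]
52     : [8, -7, 10, 52]
negate : [8, -7, 10, -52]
/      : [8, -7, 0]
6      : [8, -7, 0, 6]
+      : [8, -7, 6]
+      : [8, -1]
/      : [-8]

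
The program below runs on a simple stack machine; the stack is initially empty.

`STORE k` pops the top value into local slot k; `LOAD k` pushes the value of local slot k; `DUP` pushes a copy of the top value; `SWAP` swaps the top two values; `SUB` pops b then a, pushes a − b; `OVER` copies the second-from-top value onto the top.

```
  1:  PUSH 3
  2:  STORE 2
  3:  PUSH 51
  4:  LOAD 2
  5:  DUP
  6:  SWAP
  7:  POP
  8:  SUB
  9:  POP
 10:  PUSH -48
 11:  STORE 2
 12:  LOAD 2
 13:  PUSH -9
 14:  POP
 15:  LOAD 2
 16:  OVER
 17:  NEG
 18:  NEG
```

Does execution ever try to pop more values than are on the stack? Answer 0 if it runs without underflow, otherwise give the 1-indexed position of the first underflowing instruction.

0

PUSH 3   -> [3]
STORE 2  -> []
PUSH 51  -> [51]
LOAD 2   -> [51, 3]
DUP      -> [51, 3, 3]
SWAP     -> [51, 3, 3]
POP      -> [51, 3]
SUB      -> [48]
POP      -> []
PUSH -48 -> [-48]
STORE 2  -> []
LOAD 2   -> [-48]
PUSH -9  -> [-48, -9]
POP      -> [-48]
LOAD 2   -> [-48, -48]
OVER     -> [-48, -48, -48]
NEG      -> [-48, -48, 48]
NEG      -> [-48, -48, -48]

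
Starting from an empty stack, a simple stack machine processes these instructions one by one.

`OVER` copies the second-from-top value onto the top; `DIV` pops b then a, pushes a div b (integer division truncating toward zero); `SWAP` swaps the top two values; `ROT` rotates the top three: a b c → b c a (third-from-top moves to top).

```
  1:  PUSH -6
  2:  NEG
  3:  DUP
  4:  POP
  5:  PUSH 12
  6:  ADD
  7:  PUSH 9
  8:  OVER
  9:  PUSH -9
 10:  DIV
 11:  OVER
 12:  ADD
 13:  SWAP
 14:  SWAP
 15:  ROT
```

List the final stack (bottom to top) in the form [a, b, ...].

PUSH -6  [-6]
NEG      [6]
DUP      [6, 6]
POP      [6]
PUSH 12  [6, 12]
ADD      [18]
PUSH 9   [18, 9]
OVER     [18, 9, 18]
PUSH -9  [18, 9, 18, -9]
DIV      [18, 9, -2]
OVER     [18, 9, -2, 9]
ADD      [18, 9, 7]
SWAP     [18, 7, 9]
SWAP     [18, 9, 7]
ROT      [9, 7, 18]

[9, 7, 18]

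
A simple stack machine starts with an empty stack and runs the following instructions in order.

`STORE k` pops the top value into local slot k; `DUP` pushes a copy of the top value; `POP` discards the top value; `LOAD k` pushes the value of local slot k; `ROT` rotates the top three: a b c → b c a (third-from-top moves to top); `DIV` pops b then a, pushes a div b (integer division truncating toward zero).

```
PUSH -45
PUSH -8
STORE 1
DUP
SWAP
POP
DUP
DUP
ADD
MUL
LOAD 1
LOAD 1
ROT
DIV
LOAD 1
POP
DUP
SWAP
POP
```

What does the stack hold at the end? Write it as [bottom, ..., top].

PUSH -45 -> -45
PUSH -8  -> -45 -8
STORE 1  -> -45
DUP      -> -45 -45
SWAP     -> -45 -45
POP      -> -45
DUP      -> -45 -45
DUP      -> -45 -45 -45
ADD      -> -45 -90
MUL      -> 4050
LOAD 1   -> 4050 -8
LOAD 1   -> 4050 -8 -8
ROT      -> -8 -8 4050
DIV      -> -8 0
LOAD 1   -> -8 0 -8
POP      -> -8 0
DUP      -> -8 0 0
SWAP     -> -8 0 0
POP      -> -8 0

[-8, 0]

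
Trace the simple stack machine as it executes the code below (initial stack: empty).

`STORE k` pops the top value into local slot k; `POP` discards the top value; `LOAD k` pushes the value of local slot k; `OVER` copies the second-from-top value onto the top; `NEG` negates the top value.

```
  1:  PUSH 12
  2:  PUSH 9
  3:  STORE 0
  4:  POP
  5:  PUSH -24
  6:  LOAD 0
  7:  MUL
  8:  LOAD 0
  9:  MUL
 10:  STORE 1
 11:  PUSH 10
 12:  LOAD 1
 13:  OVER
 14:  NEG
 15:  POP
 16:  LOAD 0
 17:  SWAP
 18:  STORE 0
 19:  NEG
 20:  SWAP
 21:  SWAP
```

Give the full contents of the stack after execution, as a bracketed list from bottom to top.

PUSH 12   [12]
PUSH 9    [12, 9]
STORE 0   [12]
POP       []
PUSH -24  [-24]
LOAD 0    [-24, 9]
MUL       [-216]
LOAD 0    [-216, 9]
MUL       [-1944]
STORE 1   []
PUSH 10   [10]
LOAD 1    [10, -1944]
OVER      [10, -1944, 10]
NEG       [10, -1944, -10]
POP       [10, -1944]
LOAD 0    [10, -1944, 9]
SWAP      [10, 9, -1944]
STORE 0   [10, 9]
NEG       [10, -9]
SWAP      [-9, 10]
SWAP      [10, -9]

[10, -9]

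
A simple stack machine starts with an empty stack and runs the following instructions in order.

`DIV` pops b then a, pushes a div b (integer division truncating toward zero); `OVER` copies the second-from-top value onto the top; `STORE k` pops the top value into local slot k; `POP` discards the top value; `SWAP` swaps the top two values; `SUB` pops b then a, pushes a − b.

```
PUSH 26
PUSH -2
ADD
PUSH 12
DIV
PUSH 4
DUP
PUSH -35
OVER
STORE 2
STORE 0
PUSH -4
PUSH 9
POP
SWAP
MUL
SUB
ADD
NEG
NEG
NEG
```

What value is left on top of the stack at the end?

-22

PUSH 26   26
PUSH -2   26 -2
ADD       24
PUSH 12   24 12
DIV       2
PUSH 4    2 4
DUP       2 4 4
PUSH -35  2 4 4 -35
OVER      2 4 4 -35 4
STORE 2   2 4 4 -35
STORE 0   2 4 4
PUSH -4   2 4 4 -4
PUSH 9    2 4 4 -4 9
POP       2 4 4 -4
SWAP      2 4 -4 4
MUL       2 4 -16
SUB       2 20
ADD       22
NEG       -22
NEG       22
NEG       -22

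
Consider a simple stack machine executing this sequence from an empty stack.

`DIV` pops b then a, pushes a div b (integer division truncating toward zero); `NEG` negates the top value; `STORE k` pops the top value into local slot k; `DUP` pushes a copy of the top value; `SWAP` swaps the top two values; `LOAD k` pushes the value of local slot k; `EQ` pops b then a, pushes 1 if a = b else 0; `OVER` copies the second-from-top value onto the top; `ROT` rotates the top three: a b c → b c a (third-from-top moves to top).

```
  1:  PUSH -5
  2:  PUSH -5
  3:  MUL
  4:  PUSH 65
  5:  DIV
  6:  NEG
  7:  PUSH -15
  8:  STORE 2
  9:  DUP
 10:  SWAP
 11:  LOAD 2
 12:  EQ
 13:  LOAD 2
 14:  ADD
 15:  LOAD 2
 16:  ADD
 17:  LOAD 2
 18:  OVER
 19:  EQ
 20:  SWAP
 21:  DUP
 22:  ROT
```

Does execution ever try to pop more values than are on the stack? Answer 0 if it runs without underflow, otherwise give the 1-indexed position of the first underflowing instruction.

0

PUSH -5  -> -5
PUSH -5  -> -5 -5
MUL      -> 25
PUSH 65  -> 25 65
DIV      -> 0
NEG      -> 0
PUSH -15 -> 0 -15
STORE 2  -> 0
DUP      -> 0 0
SWAP     -> 0 0
LOAD 2   -> 0 0 -15
EQ       -> 0 0
LOAD 2   -> 0 0 -15
ADD      -> 0 -15
LOAD 2   -> 0 -15 -15
ADD      -> 0 -30
LOAD 2   -> 0 -30 -15
OVER     -> 0 -30 -15 -30
EQ       -> 0 -30 0
SWAP     -> 0 0 -30
DUP      -> 0 0 -30 -30
ROT      -> 0 -30 -30 0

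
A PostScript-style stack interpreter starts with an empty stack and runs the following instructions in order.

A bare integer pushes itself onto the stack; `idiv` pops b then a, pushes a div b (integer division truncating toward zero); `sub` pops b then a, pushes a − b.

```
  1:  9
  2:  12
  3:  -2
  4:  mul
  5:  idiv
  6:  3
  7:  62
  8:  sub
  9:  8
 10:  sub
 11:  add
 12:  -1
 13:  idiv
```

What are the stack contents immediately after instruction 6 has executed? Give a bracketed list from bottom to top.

9    : [9]
12   : [9, 12]
-2   : [9, 12, -2]
mul  : [9, -24]
idiv : [0]
3    : [0, 3]

[0, 3]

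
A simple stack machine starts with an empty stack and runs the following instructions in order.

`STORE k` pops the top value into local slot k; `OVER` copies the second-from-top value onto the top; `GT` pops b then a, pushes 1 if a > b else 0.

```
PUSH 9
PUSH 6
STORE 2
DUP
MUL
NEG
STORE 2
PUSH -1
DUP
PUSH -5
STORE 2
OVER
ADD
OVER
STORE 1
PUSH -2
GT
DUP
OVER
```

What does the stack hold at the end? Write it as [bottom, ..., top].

PUSH 9  -> [9]
PUSH 6  -> [9, 6]
STORE 2 -> [9]
DUP     -> [9, 9]
MUL     -> [81]
NEG     -> [-81]
STORE 2 -> []
PUSH -1 -> [-1]
DUP     -> [-1, -1]
PUSH -5 -> [-1, -1, -5]
STORE 2 -> [-1, -1]
OVER    -> [-1, -1, -1]
ADD     -> [-1, -2]
OVER    -> [-1, -2, -1]
STORE 1 -> [-1, -2]
PUSH -2 -> [-1, -2, -2]
GT      -> [-1, 0]
DUP     -> [-1, 0, 0]
OVER    -> [-1, 0, 0, 0]

[-1, 0, 0, 0]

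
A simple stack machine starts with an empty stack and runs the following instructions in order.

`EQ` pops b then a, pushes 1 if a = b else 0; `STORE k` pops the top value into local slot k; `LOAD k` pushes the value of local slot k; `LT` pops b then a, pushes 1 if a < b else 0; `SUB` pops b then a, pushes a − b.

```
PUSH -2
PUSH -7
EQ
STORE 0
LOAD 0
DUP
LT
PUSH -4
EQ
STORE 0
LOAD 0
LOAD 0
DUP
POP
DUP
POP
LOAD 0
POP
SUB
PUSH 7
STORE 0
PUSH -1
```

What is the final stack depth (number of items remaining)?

2

PUSH -2 -> [-2]
PUSH -7 -> [-2, -7]
EQ      -> [0]
STORE 0 -> []
LOAD 0  -> [0]
DUP     -> [0, 0]
LT      -> [0]
PUSH -4 -> [0, -4]
EQ      -> [0]
STORE 0 -> []
LOAD 0  -> [0]
LOAD 0  -> [0, 0]
DUP     -> [0, 0, 0]
POP     -> [0, 0]
DUP     -> [0, 0, 0]
POP     -> [0, 0]
LOAD 0  -> [0, 0, 0]
POP     -> [0, 0]
SUB     -> [0]
PUSH 7  -> [0, 7]
STORE 0 -> [0]
PUSH -1 -> [0, -1]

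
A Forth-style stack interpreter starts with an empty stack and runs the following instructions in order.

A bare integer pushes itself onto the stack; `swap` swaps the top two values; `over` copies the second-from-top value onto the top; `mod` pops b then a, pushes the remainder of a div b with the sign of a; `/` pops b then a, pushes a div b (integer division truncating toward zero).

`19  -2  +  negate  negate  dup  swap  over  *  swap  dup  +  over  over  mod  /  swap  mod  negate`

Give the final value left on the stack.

-2

19     → [19]
-2     → [19, -2]
+      → [17]
negate → [-17]
negate → [17]
dup    → [17, 17]
swap   → [17, 17]
over   → [17, 17, 17]
*      → [17, 289]
swap   → [289, 17]
dup    → [289, 17, 17]
+      → [289, 34]
over   → [289, 34, 289]
over   → [289, 34, 289, 34]
mod    → [289, 34, 17]
/      → [289, 2]
swap   → [2, 289]
mod    → [2]
negate → [-2]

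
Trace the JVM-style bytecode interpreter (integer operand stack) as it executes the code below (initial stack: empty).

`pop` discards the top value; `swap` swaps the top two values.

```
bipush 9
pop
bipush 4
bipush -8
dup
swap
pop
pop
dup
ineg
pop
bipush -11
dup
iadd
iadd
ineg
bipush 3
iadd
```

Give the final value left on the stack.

bipush 9    [9]
pop         []
bipush 4    [4]
bipush -8   [4, -8]
dup         [4, -8, -8]
swap        [4, -8, -8]
pop         [4, -8]
pop         [4]
dup         [4, 4]
ineg        [4, -4]
pop         [4]
bipush -11  [4, -11]
dup         [4, -11, -11]
iadd        [4, -22]
iadd        [-18]
ineg        [18]
bipush 3    [18, 3]
iadd        [21]

21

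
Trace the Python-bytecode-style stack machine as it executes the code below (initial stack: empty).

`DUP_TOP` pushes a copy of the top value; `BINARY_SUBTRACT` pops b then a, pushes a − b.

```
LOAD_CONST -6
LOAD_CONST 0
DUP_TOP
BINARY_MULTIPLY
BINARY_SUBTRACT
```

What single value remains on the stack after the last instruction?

-6

LOAD_CONST -6   → -6
LOAD_CONST 0    → -6 0
DUP_TOP         → -6 0 0
BINARY_MULTIPLY → -6 0
BINARY_SUBTRACT → -6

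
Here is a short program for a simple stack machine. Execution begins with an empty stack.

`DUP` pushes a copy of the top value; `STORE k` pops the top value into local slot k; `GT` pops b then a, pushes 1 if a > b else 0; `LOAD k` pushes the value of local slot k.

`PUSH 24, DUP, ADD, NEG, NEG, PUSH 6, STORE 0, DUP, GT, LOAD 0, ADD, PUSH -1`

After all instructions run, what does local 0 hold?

PUSH 24 -> 24
DUP     -> 24 24
ADD     -> 48
NEG     -> -48
NEG     -> 48
PUSH 6  -> 48 6
STORE 0 -> 48
DUP     -> 48 48
GT      -> 0
LOAD 0  -> 0 6
ADD     -> 6
PUSH -1 -> 6 -1

6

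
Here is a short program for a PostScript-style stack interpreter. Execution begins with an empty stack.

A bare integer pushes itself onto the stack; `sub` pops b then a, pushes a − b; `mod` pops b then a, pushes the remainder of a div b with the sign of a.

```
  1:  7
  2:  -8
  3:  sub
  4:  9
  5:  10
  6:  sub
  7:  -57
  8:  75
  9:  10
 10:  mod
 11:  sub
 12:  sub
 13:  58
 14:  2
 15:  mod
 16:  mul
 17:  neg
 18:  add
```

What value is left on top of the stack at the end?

7   : [7]
-8  : [7, -8]
sub : [15]
9   : [15, 9]
10  : [15, 9, 10]
sub : [15, -1]
-57 : [15, -1, -57]
75  : [15, -1, -57, 75]
10  : [15, -1, -57, 75, 10]
mod : [15, -1, -57, 5]
sub : [15, -1, -62]
sub : [15, 61]
58  : [15, 61, 58]
2   : [15, 61, 58, 2]
mod : [15, 61, 0]
mul : [15, 0]
neg : [15, 0]
add : [15]

15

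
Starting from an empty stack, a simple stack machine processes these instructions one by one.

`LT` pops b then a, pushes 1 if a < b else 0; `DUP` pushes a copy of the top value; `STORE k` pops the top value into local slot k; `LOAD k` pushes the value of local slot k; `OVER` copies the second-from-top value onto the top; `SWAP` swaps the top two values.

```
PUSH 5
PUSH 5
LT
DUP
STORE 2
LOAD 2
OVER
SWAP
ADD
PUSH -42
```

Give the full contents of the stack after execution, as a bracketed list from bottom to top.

PUSH 5   -> 5
PUSH 5   -> 5 5
LT       -> 0
DUP      -> 0 0
STORE 2  -> 0
LOAD 2   -> 0 0
OVER     -> 0 0 0
SWAP     -> 0 0 0
ADD      -> 0 0
PUSH -42 -> 0 0 -42

[0, 0, -42]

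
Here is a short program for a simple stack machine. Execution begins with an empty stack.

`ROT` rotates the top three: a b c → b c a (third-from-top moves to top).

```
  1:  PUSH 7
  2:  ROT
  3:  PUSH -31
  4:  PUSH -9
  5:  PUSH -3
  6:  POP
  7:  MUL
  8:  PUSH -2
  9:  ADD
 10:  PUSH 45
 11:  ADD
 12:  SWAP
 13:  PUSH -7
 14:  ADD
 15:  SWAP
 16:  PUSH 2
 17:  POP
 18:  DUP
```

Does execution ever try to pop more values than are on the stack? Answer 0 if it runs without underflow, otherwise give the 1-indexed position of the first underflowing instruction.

2

PUSH 7  [7]
ROT  — needs 3 operands, stack has 1 → underflow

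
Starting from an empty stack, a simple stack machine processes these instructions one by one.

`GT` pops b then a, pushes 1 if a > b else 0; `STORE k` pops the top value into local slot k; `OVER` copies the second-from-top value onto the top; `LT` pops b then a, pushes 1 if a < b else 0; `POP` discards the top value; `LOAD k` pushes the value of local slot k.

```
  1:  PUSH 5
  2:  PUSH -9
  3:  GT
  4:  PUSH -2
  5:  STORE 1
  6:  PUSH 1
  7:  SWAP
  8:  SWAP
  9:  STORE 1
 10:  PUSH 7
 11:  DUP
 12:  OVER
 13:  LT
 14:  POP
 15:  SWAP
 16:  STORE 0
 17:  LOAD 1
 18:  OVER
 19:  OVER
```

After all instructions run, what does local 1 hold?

1

PUSH 5  → 5
PUSH -9 → 5 -9
GT      → 1
PUSH -2 → 1 -2
STORE 1 → 1
PUSH 1  → 1 1
SWAP    → 1 1
SWAP    → 1 1
STORE 1 → 1
PUSH 7  → 1 7
DUP     → 1 7 7
OVER    → 1 7 7 7
LT      → 1 7 0
POP     → 1 7
SWAP    → 7 1
STORE 0 → 7
LOAD 1  → 7 1
OVER    → 7 1 7
OVER    → 7 1 7 1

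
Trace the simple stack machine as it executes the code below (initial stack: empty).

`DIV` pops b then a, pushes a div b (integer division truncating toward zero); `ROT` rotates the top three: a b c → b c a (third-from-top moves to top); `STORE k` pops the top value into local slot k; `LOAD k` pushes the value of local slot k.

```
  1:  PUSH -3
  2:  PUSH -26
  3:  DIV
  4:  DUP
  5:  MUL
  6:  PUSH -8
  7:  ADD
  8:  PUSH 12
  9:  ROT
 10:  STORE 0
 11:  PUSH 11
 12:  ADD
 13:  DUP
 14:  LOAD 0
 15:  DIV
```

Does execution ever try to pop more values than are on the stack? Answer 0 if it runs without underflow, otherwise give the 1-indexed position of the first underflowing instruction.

9

PUSH -3  : [-3]
PUSH -26 : [-3, -26]
DIV      : [0]
DUP      : [0, 0]
MUL      : [0]
PUSH -8  : [0, -8]
ADD      : [-8]
PUSH 12  : [-8, 12]
ROT  — needs 3 operands, stack has 2 → underflow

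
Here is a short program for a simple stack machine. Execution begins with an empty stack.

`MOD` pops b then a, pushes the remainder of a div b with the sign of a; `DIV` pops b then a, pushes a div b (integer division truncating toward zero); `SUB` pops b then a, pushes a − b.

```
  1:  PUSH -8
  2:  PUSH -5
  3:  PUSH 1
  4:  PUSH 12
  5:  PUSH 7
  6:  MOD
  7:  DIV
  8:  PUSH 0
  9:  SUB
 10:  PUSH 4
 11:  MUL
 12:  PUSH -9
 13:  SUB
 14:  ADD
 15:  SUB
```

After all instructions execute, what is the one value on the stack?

PUSH -8 -> -8
PUSH -5 -> -8 -5
PUSH 1  -> -8 -5 1
PUSH 12 -> -8 -5 1 12
PUSH 7  -> -8 -5 1 12 7
MOD     -> -8 -5 1 5
DIV     -> -8 -5 0
PUSH 0  -> -8 -5 0 0
SUB     -> -8 -5 0
PUSH 4  -> -8 -5 0 4
MUL     -> -8 -5 0
PUSH -9 -> -8 -5 0 -9
SUB     -> -8 -5 9
ADD     -> -8 4
SUB     -> -12

-12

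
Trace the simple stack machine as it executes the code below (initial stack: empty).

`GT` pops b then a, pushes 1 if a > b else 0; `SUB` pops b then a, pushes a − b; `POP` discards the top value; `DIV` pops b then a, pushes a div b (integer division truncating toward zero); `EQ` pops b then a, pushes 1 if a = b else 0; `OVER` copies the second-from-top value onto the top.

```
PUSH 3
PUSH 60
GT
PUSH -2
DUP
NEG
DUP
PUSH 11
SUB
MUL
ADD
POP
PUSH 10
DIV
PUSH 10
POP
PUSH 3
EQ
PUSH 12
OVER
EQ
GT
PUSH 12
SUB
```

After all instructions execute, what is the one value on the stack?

PUSH 3  → [3]
PUSH 60 → [3, 60]
GT      → [0]
PUSH -2 → [0, -2]
DUP     → [0, -2, -2]
NEG     → [0, -2, 2]
DUP     → [0, -2, 2, 2]
PUSH 11 → [0, -2, 2, 2, 11]
SUB     → [0, -2, 2, -9]
MUL     → [0, -2, -18]
ADD     → [0, -20]
POP     → [0]
PUSH 10 → [0, 10]
DIV     → [0]
PUSH 10 → [0, 10]
POP     → [0]
PUSH 3  → [0, 3]
EQ      → [0]
PUSH 12 → [0, 12]
OVER    → [0, 12, 0]
EQ      → [0, 0]
GT      → [0]
PUSH 12 → [0, 12]
SUB     → [-12]

-12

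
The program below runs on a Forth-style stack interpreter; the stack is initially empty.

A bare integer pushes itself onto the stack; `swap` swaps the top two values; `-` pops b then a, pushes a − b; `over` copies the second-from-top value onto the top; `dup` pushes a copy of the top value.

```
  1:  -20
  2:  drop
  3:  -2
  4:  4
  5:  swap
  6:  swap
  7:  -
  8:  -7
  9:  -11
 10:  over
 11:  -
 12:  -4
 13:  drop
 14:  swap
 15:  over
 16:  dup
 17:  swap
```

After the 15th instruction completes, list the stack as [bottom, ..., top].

-20  → [-20]
drop → []
-2   → [-2]
4    → [-2, 4]
swap → [4, -2]
swap → [-2, 4]
-    → [-6]
-7   → [-6, -7]
-11  → [-6, -7, -11]
over → [-6, -7, -11, -7]
-    → [-6, -7, -4]
-4   → [-6, -7, -4, -4]
drop → [-6, -7, -4]
swap → [-6, -4, -7]
over → [-6, -4, -7, -4]

[-6, -4, -7, -4]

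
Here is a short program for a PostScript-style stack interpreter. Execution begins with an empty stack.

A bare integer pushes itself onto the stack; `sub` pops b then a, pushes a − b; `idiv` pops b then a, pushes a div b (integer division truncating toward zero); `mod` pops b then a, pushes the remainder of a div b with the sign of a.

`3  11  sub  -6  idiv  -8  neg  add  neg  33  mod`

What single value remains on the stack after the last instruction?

3    -> [3]
11   -> [3, 11]
sub  -> [-8]
-6   -> [-8, -6]
idiv -> [1]
-8   -> [1, -8]
neg  -> [1, 8]
add  -> [9]
neg  -> [-9]
33   -> [-9, 33]
mod  -> [-9]

-9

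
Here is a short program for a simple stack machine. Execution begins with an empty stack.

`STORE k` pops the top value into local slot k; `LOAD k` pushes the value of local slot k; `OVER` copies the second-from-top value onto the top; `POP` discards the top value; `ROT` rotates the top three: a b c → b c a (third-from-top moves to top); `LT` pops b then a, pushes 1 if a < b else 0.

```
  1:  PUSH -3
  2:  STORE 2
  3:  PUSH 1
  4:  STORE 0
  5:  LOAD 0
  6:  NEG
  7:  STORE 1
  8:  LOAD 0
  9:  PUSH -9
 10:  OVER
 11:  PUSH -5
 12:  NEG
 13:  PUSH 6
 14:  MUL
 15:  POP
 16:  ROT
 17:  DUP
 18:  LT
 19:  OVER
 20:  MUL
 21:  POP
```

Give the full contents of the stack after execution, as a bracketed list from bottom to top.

[-9, 1]

PUSH -3  [-3]
STORE 2  []
PUSH 1   [1]
STORE 0  []
LOAD 0   [1]
NEG      [-1]
STORE 1  []
LOAD 0   [1]
PUSH -9  [1, -9]
OVER     [1, -9, 1]
PUSH -5  [1, -9, 1, -5]
NEG      [1, -9, 1, 5]
PUSH 6   [1, -9, 1, 5, 6]
MUL      [1, -9, 1, 30]
POP      [1, -9, 1]
ROT      [-9, 1, 1]
DUP      [-9, 1, 1, 1]
LT       [-9, 1, 0]
OVER     [-9, 1, 0, 1]
MUL      [-9, 1, 0]
POP      [-9, 1]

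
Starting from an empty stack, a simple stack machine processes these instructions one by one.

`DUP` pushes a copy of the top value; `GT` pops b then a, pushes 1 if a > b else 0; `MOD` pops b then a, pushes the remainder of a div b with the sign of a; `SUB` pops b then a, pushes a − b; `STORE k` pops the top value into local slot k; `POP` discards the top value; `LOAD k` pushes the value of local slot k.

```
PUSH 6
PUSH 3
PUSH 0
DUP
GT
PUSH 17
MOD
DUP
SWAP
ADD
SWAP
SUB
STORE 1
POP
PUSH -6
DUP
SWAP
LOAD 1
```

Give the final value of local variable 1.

PUSH 6  : 6
PUSH 3  : 6 3
PUSH 0  : 6 3 0
DUP     : 6 3 0 0
GT      : 6 3 0
PUSH 17 : 6 3 0 17
MOD     : 6 3 0
DUP     : 6 3 0 0
SWAP    : 6 3 0 0
ADD     : 6 3 0
SWAP    : 6 0 3
SUB     : 6 -3
STORE 1 : 6
POP     : (empty)
PUSH -6 : -6
DUP     : -6 -6
SWAP    : -6 -6
LOAD 1  : -6 -6 -3

-3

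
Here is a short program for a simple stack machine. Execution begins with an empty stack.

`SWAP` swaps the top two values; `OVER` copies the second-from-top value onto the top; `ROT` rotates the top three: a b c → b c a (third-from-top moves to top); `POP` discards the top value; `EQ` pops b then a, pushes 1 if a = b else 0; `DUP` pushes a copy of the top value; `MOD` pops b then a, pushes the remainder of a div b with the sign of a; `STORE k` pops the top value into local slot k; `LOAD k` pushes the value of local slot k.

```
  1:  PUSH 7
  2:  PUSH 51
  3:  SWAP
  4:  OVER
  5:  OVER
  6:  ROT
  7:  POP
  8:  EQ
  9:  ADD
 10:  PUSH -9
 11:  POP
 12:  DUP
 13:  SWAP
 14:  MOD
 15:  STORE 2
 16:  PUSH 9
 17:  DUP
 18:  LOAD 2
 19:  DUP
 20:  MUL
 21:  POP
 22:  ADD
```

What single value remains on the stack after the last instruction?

18

PUSH 7  -> 7
PUSH 51 -> 7 51
SWAP    -> 51 7
OVER    -> 51 7 51
OVER    -> 51 7 51 7
ROT     -> 51 51 7 7
POP     -> 51 51 7
EQ      -> 51 0
ADD     -> 51
PUSH -9 -> 51 -9
POP     -> 51
DUP     -> 51 51
SWAP    -> 51 51
MOD     -> 0
STORE 2 -> (empty)
PUSH 9  -> 9
DUP     -> 9 9
LOAD 2  -> 9 9 0
DUP     -> 9 9 0 0
MUL     -> 9 9 0
POP     -> 9 9
ADD     -> 18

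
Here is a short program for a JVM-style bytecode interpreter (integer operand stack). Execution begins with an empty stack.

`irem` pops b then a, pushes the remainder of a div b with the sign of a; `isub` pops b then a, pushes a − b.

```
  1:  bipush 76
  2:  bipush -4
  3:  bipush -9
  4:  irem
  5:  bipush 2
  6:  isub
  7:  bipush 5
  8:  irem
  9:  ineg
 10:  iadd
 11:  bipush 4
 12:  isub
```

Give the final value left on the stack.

bipush 76 → 76
bipush -4 → 76 -4
bipush -9 → 76 -4 -9
irem      → 76 -4
bipush 2  → 76 -4 2
isub      → 76 -6
bipush 5  → 76 -6 5
irem      → 76 -1
ineg      → 76 1
iadd      → 77
bipush 4  → 77 4
isub      → 73

73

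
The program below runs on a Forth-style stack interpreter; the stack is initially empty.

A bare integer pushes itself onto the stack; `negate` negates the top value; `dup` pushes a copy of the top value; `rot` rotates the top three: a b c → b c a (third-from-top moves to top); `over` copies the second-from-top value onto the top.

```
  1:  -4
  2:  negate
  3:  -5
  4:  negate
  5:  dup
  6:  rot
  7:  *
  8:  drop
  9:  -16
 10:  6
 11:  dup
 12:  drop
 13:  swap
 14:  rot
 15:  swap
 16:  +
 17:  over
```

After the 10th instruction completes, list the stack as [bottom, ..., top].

[5, -16, 6]

-4     -> -4
negate -> 4
-5     -> 4 -5
negate -> 4 5
dup    -> 4 5 5
rot    -> 5 5 4
*      -> 5 20
drop   -> 5
-16    -> 5 -16
6      -> 5 -16 6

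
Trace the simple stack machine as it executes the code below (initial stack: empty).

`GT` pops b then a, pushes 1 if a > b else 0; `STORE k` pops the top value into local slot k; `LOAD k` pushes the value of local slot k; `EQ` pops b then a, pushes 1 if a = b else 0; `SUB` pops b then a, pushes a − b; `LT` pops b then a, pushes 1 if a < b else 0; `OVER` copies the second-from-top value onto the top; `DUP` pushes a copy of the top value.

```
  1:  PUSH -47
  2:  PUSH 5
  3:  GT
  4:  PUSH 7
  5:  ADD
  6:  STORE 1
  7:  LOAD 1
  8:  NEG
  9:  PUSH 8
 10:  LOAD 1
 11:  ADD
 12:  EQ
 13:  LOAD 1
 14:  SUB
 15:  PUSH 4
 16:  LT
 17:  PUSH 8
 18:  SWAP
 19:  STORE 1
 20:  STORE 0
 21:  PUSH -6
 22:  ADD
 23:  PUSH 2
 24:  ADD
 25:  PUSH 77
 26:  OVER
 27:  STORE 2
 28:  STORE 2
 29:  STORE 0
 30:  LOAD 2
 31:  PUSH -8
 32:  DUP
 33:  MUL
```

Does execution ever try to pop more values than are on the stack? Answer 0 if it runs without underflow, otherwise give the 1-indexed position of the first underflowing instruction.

PUSH -47 → [-47]
PUSH 5   → [-47, 5]
GT       → [0]
PUSH 7   → [0, 7]
ADD      → [7]
STORE 1  → []
LOAD 1   → [7]
NEG      → [-7]
PUSH 8   → [-7, 8]
LOAD 1   → [-7, 8, 7]
ADD      → [-7, 15]
EQ       → [0]
LOAD 1   → [0, 7]
SUB      → [-7]
PUSH 4   → [-7, 4]
LT       → [1]
PUSH 8   → [1, 8]
SWAP     → [8, 1]
STORE 1  → [8]
STORE 0  → []
PUSH -6  → [-6]
ADD  — needs 2 operands, stack has 1 → underflow

22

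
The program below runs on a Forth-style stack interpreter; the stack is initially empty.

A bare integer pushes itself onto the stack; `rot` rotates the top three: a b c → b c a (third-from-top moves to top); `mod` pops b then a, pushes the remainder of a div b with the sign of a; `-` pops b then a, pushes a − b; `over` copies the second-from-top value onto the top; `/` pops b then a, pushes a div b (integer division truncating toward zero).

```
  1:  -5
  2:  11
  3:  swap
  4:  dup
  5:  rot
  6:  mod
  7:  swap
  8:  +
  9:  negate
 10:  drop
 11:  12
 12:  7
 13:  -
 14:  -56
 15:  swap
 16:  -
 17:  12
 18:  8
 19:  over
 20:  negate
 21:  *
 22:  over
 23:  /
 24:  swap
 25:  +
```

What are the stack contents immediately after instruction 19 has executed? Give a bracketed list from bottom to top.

[-61, 12, 8, 12]

-5     -> -5
11     -> -5 11
swap   -> 11 -5
dup    -> 11 -5 -5
rot    -> -5 -5 11
mod    -> -5 -5
swap   -> -5 -5
+      -> -10
negate -> 10
drop   -> (empty)
12     -> 12
7      -> 12 7
-      -> 5
-56    -> 5 -56
swap   -> -56 5
-      -> -61
12     -> -61 12
8      -> -61 12 8
over   -> -61 12 8 12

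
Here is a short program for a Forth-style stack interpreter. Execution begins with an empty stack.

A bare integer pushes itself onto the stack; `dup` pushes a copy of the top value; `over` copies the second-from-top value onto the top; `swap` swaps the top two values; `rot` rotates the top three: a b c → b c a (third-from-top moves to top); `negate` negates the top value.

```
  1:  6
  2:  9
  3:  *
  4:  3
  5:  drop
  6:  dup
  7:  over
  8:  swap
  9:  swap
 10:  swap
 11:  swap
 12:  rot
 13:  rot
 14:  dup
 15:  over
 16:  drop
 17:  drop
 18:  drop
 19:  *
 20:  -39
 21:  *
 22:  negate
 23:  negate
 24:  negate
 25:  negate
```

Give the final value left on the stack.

6      -> 6
9      -> 6 9
*      -> 54
3      -> 54 3
drop   -> 54
dup    -> 54 54
over   -> 54 54 54
swap   -> 54 54 54
swap   -> 54 54 54
swap   -> 54 54 54
swap   -> 54 54 54
rot    -> 54 54 54
rot    -> 54 54 54
dup    -> 54 54 54 54
over   -> 54 54 54 54 54
drop   -> 54 54 54 54
drop   -> 54 54 54
drop   -> 54 54
*      -> 2916
-39    -> 2916 -39
*      -> -113724
negate -> 113724
negate -> -113724
negate -> 113724
negate -> -113724

-113724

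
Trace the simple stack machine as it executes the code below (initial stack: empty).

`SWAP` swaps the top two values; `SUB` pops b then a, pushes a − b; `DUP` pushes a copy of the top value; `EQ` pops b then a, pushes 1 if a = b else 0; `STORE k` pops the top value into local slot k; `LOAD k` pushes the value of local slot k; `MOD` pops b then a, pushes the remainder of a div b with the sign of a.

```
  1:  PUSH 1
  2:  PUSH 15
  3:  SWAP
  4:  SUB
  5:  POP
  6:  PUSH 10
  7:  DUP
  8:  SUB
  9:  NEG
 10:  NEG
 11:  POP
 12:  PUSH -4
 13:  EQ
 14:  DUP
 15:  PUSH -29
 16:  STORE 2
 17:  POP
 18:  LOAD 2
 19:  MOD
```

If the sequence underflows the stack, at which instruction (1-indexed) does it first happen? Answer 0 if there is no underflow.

13

PUSH 1  -> 1
PUSH 15 -> 1 15
SWAP    -> 15 1
SUB     -> 14
POP     -> (empty)
PUSH 10 -> 10
DUP     -> 10 10
SUB     -> 0
NEG     -> 0
NEG     -> 0
POP     -> (empty)
PUSH -4 -> -4
EQ  — needs 2 operands, stack has 1 → underflow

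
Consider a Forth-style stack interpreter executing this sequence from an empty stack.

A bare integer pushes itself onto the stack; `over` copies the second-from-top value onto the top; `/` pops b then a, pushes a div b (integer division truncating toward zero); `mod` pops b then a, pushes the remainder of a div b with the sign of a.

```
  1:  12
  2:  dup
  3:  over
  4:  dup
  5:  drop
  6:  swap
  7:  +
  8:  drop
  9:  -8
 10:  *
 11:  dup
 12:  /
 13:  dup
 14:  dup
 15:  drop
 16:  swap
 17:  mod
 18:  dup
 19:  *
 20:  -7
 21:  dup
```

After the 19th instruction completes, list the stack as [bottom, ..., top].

[0]

12   -> 12
dup  -> 12 12
over -> 12 12 12
dup  -> 12 12 12 12
drop -> 12 12 12
swap -> 12 12 12
+    -> 12 24
drop -> 12
-8   -> 12 -8
*    -> -96
dup  -> -96 -96
/    -> 1
dup  -> 1 1
dup  -> 1 1 1
drop -> 1 1
swap -> 1 1
mod  -> 0
dup  -> 0 0
*    -> 0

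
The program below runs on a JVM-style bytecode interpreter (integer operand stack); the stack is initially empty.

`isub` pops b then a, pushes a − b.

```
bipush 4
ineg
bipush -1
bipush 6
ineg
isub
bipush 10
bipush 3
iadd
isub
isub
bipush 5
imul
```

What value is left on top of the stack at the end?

bipush 4  → 4
ineg      → -4
bipush -1 → -4 -1
bipush 6  → -4 -1 6
ineg      → -4 -1 -6
isub      → -4 5
bipush 10 → -4 5 10
bipush 3  → -4 5 10 3
iadd      → -4 5 13
isub      → -4 -8
isub      → 4
bipush 5  → 4 5
imul      → 20

20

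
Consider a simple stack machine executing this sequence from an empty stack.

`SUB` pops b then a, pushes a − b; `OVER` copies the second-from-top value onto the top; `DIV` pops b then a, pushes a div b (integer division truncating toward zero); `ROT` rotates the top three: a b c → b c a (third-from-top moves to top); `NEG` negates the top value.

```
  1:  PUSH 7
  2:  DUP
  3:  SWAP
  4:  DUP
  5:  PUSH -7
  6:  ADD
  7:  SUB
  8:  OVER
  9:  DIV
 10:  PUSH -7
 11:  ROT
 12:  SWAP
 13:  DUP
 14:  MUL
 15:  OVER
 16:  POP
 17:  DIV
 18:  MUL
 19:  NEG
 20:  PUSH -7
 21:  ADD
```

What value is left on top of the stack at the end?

PUSH 7  → 7
DUP     → 7 7
SWAP    → 7 7
DUP     → 7 7 7
PUSH -7 → 7 7 7 -7
ADD     → 7 7 0
SUB     → 7 7
OVER    → 7 7 7
DIV     → 7 1
PUSH -7 → 7 1 -7
ROT     → 1 -7 7
SWAP    → 1 7 -7
DUP     → 1 7 -7 -7
MUL     → 1 7 49
OVER    → 1 7 49 7
POP     → 1 7 49
DIV     → 1 0
MUL     → 0
NEG     → 0
PUSH -7 → 0 -7
ADD     → -7

-7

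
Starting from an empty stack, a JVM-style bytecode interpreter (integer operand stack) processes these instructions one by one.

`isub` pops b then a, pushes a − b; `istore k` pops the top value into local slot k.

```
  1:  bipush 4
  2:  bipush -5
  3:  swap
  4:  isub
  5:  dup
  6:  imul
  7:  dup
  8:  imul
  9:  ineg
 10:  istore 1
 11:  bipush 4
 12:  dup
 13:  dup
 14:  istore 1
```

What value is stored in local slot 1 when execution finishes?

bipush 4   4
bipush -5  4 -5
swap       -5 4
isub       -9
dup        -9 -9
imul       81
dup        81 81
imul       6561
ineg       -6561
istore 1   (empty)
bipush 4   4
dup        4 4
dup        4 4 4
istore 1   4 4

4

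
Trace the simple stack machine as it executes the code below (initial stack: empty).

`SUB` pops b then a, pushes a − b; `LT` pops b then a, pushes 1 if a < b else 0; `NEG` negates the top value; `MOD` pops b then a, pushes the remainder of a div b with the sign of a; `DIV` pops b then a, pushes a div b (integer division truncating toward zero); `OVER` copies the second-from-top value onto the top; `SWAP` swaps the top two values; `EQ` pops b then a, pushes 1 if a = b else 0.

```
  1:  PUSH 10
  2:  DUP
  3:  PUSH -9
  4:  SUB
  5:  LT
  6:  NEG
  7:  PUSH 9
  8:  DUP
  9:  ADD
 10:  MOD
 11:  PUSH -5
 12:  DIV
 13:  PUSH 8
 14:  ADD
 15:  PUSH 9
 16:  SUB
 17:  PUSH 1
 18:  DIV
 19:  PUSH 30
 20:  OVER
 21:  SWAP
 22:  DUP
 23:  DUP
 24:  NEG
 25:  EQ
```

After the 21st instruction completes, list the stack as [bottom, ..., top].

[-1, -1, 30]

PUSH 10 -> [10]
DUP     -> [10, 10]
PUSH -9 -> [10, 10, -9]
SUB     -> [10, 19]
LT      -> [1]
NEG     -> [-1]
PUSH 9  -> [-1, 9]
DUP     -> [-1, 9, 9]
ADD     -> [-1, 18]
MOD     -> [-1]
PUSH -5 -> [-1, -5]
DIV     -> [0]
PUSH 8  -> [0, 8]
ADD     -> [8]
PUSH 9  -> [8, 9]
SUB     -> [-1]
PUSH 1  -> [-1, 1]
DIV     -> [-1]
PUSH 30 -> [-1, 30]
OVER    -> [-1, 30, -1]
SWAP    -> [-1, -1, 30]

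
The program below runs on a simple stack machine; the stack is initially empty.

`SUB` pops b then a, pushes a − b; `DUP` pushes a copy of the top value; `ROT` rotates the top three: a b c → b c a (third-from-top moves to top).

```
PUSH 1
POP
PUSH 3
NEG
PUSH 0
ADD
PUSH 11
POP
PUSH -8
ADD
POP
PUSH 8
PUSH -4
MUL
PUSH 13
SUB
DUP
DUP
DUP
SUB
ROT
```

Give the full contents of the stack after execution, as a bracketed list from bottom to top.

PUSH 1   [1]
POP      []
PUSH 3   [3]
NEG      [-3]
PUSH 0   [-3, 0]
ADD      [-3]
PUSH 11  [-3, 11]
POP      [-3]
PUSH -8  [-3, -8]
ADD      [-11]
POP      []
PUSH 8   [8]
PUSH -4  [8, -4]
MUL      [-32]
PUSH 13  [-32, 13]
SUB      [-45]
DUP      [-45, -45]
DUP      [-45, -45, -45]
DUP      [-45, -45, -45, -45]
SUB      [-45, -45, 0]
ROT      [-45, 0, -45]

[-45, 0, -45]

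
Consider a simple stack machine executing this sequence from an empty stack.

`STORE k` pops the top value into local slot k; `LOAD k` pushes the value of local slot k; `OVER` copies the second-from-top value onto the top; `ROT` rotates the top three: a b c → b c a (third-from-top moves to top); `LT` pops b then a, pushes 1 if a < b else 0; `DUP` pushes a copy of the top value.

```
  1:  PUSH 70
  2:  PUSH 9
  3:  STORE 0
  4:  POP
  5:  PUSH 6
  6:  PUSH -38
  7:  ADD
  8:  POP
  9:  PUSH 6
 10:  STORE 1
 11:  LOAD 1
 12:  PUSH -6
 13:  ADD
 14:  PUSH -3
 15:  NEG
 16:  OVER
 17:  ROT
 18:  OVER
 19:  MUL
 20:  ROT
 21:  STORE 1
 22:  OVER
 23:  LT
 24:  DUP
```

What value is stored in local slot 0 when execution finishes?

9

PUSH 70  -> 70
PUSH 9   -> 70 9
STORE 0  -> 70
POP      -> (empty)
PUSH 6   -> 6
PUSH -38 -> 6 -38
ADD      -> -32
POP      -> (empty)
PUSH 6   -> 6
STORE 1  -> (empty)
LOAD 1   -> 6
PUSH -6  -> 6 -6
ADD      -> 0
PUSH -3  -> 0 -3
NEG      -> 0 3
OVER     -> 0 3 0
ROT      -> 3 0 0
OVER     -> 3 0 0 0
MUL      -> 3 0 0
ROT      -> 0 0 3
STORE 1  -> 0 0
OVER     -> 0 0 0
LT       -> 0 0
DUP      -> 0 0 0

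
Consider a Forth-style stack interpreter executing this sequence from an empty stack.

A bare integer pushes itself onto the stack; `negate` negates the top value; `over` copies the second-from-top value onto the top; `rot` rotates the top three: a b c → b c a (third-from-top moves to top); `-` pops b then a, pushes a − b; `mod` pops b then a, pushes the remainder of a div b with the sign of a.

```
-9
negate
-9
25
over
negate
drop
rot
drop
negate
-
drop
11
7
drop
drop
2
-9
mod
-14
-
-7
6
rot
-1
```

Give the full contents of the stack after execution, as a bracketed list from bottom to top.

-9     : -9
negate : 9
-9     : 9 -9
25     : 9 -9 25
over   : 9 -9 25 -9
negate : 9 -9 25 9
drop   : 9 -9 25
rot    : -9 25 9
drop   : -9 25
negate : -9 -25
-      : 16
drop   : (empty)
11     : 11
7      : 11 7
drop   : 11
drop   : (empty)
2      : 2
-9     : 2 -9
mod    : 2
-14    : 2 -14
-      : 16
-7     : 16 -7
6      : 16 -7 6
rot    : -7 6 16
-1     : -7 6 16 -1

[-7, 6, 16, -1]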